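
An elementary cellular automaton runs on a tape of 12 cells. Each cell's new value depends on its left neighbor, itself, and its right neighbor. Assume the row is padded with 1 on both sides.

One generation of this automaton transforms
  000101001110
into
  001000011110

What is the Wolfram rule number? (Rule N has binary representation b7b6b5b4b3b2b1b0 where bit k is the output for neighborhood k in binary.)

202

position 9: 111 → 1  (bit 7 = 1)
position 10: 110 → 1  (bit 6 = 1)
position 4: 101 → 0  (bit 5 = 0)
position 0: 100 → 0  (bit 4 = 0)
position 8: 011 → 1  (bit 3 = 1)
position 3: 010 → 0  (bit 2 = 0)
position 2: 001 → 1  (bit 1 = 1)
position 1: 000 → 0  (bit 0 = 0)
bits b7..b0 = 11001010 = 202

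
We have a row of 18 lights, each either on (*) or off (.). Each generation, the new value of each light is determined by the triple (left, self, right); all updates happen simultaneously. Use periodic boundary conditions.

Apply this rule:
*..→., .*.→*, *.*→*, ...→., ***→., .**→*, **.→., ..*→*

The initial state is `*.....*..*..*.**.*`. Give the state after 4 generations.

..**.**.**...**...

.....**.**.****.**
....**.**.**...**.
...**.**.**...**..
..**.**.**...**...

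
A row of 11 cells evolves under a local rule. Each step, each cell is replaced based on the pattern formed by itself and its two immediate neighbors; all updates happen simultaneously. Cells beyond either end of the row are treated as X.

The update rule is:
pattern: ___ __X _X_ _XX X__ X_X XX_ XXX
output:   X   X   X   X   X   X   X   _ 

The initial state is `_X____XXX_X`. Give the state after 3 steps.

XXXXXXX_XXX
______XXX__
XXXXXXX_XXX

XXXXXXX_XXX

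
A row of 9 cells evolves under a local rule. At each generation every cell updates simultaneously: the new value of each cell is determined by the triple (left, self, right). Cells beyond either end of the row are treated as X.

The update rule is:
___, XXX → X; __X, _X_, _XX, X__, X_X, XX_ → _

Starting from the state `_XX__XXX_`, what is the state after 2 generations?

_XXXX____

generation 1: ______X__
generation 2: _XXXX____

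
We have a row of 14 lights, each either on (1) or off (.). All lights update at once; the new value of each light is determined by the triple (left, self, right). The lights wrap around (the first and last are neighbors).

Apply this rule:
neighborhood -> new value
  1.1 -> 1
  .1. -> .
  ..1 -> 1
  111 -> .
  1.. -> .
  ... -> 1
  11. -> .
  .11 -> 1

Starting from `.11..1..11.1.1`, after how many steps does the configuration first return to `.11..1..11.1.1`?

14

11..1..11.1.1.
1..1..11.1.1.1
..1..11.1.1.11
.1..11.1.1.11.
1..11.1.1.11..
..11.1.1.11..1
.11.1.1.11..1.
11.1.1.11..1..
1.1.1.11..1..1
.1.1.11..1..11
1.1.11..1..11.
.1.11..1..11.1
1.11..1..11.1.
.11..1..11.1.1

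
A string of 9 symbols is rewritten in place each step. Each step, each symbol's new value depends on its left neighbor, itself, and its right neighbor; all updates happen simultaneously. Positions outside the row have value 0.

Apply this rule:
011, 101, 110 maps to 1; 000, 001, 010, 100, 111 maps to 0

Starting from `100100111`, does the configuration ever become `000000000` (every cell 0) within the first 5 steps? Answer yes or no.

000000101
000000010
000000000
all cells are 0 at step 3

yes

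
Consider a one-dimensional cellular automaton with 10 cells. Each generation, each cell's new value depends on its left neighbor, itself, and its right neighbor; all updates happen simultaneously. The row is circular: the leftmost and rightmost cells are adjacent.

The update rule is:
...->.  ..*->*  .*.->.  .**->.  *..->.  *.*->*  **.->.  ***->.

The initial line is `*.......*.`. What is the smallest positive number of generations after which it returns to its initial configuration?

10

.......*.*
......*.*.
.....*.*..
....*.*...
...*.*....
..*.*.....
.*.*......
*.*.......
.*.......*
*.......*.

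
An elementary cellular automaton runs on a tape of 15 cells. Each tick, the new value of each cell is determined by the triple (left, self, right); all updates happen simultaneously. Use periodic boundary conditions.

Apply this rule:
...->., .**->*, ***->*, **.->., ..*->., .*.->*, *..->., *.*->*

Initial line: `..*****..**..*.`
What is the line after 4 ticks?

tick 1: ..****...*...*.
tick 2: ..***....*...*.
tick 3: ..**.....*...*.
tick 4: ..*......*...*.

..*......*...*.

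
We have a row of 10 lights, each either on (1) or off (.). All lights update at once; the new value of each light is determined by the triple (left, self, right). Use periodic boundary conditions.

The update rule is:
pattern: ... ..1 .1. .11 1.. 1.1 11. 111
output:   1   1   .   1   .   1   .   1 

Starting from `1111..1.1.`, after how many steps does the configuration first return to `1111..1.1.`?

10

111..1.1.1
11..1.1.11
1..1.1.111
..1.1.1111
.1.1.1111.
1.1.1111..
.1.1111..1
1.1111..1.
.1111..1.1
1111..1.1.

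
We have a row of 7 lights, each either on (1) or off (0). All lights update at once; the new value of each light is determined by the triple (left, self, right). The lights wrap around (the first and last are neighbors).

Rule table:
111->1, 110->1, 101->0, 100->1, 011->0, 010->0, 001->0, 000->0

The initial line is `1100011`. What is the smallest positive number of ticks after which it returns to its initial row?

tick 1: 1110001
tick 2: 1111000
tick 3: 0111100
tick 4: 0011110
tick 5: 0001111
tick 6: 1000111
tick 7: 1100011

7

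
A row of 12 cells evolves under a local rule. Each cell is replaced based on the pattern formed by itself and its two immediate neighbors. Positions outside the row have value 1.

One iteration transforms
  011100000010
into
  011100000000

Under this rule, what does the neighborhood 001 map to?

At position 9 the neighborhood is 001; the next row has 0 there.

0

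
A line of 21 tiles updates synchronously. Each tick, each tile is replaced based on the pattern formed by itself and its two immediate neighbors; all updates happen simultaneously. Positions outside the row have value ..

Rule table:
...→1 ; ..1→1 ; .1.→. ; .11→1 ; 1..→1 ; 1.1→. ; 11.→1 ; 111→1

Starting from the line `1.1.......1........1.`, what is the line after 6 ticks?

1111111111.1111111111

...1111111.11111111.1
1111111111.11111111..
1111111111.1111111111
1111111111.1111111111  (fixed point — unchanged through tick 6)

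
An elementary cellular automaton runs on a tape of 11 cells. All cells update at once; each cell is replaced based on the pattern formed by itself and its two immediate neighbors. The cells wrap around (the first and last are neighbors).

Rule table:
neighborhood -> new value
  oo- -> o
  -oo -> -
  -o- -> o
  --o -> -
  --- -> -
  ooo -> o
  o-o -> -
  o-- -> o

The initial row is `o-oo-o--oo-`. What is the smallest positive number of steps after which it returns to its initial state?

step 1: o--o-oo--o-
step 2: oo-o--oo-o-
step 3: -o-oo--o-o-
step 4: -o--oo-o-oo
step 5: -oo--o-o--o
step 6: --oo-o-oo-o
step 7: o--o-o--o-o
step 8: oo-o-oo-o--
step 9: -o-o--o-oo-
step 10: -o-oo-o--oo
step 11: -o--o-oo--o
step 12: -oo-o--oo-o
step 13: --o-oo--o-o
step 14: o-o--oo-o-o
step 15: o-oo--o-o--
step 16: o--oo-o-oo-
step 17: oo--o-o--o-
step 18: -oo-o-oo-o-
step 19: --o-o--o-oo
step 20: o-o-oo-o--o
step 21: o-o--o-oo--
step 22: o-oo-o--oo-

22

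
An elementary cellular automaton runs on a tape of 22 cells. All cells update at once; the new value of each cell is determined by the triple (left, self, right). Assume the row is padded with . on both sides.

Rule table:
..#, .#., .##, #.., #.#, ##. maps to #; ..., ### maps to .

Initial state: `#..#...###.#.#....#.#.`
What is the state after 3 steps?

step 1: #####.##.######..#####
step 2: #...######....####...#
step 3: ##.##....##..##..##.##

##.##....##..##..##.##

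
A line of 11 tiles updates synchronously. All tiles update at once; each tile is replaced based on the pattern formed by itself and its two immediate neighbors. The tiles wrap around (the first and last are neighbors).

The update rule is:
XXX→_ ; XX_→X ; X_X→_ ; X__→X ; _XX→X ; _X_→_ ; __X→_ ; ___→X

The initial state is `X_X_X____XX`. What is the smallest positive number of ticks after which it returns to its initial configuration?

11

tick 1: X____XXX_X_
tick 2: _XXX_X_X___
tick 3: _X_X____XXX
tick 4: ____XXX_X_X
tick 5: XXX_X_X____
tick 6: X_X____XXX_
tick 7: ___XXX_X_X_
tick 8: XX_X_X____X
tick 9: _X____XXX_X
tick 10: __XXX_X_X__
tick 11: X_X_X____XX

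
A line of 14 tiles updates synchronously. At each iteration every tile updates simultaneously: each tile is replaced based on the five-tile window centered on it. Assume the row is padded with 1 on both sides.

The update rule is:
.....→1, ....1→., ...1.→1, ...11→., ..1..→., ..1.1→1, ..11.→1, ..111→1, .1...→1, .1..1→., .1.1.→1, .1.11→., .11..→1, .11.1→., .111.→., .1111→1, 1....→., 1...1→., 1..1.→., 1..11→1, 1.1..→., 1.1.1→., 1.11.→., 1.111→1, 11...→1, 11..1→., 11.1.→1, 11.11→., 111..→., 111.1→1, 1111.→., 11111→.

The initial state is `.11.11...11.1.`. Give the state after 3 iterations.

11..111.111.11

iteration 1: .....11..1.1..
iteration 2: 1.1..11..11..1
iteration 3: 11..111.111.11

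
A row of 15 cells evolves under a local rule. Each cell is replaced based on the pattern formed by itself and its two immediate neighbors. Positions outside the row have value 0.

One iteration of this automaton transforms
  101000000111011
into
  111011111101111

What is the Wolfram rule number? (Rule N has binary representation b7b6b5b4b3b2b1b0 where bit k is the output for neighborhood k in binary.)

position 10: 111 → 0  (bit 7 = 0)
position 11: 110 → 1  (bit 6 = 1)
position 1: 101 → 1  (bit 5 = 1)
position 3: 100 → 0  (bit 4 = 0)
position 9: 011 → 1  (bit 3 = 1)
position 0: 010 → 1  (bit 2 = 1)
position 8: 001 → 1  (bit 1 = 1)
position 4: 000 → 1  (bit 0 = 1)
bits b7..b0 = 01101111 = 111

111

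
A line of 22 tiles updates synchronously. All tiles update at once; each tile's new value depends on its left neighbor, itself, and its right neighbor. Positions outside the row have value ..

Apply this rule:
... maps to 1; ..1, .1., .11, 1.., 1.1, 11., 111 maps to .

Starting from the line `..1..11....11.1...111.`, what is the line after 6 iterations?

1.......11......1.....
..11111....1111...1111
1.......11......1.....  (repeats iteration 1; period 2)
iteration 6: ..11111....1111...1111

..11111....1111...1111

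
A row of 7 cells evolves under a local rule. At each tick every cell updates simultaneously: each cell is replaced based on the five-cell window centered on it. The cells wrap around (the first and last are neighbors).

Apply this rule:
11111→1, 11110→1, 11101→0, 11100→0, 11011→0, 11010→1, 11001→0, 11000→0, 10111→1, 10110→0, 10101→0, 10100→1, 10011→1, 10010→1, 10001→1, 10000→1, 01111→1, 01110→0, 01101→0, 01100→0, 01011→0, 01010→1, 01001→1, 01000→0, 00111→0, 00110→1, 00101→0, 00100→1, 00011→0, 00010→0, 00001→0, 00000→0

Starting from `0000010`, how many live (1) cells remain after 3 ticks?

tick 1: 1000010
tick 2: 1010001
tick 3: 0110101
count of 1: 4

4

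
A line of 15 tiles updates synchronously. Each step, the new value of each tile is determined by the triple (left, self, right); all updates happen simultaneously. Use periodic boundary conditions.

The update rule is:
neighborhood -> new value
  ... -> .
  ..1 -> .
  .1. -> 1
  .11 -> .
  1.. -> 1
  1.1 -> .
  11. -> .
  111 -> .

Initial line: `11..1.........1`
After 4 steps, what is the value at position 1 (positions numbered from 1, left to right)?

..1.11.........
..1...1........
..11..11.......
....1...1......
position 1 holds .

.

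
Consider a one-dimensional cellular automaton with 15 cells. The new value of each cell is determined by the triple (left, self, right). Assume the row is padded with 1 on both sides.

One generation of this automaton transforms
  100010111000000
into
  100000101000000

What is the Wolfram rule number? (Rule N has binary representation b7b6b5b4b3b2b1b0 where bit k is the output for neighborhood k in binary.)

72

position 7: 111 → 0  (bit 7 = 0)
position 0: 110 → 1  (bit 6 = 1)
position 5: 101 → 0  (bit 5 = 0)
position 1: 100 → 0  (bit 4 = 0)
position 6: 011 → 1  (bit 3 = 1)
position 4: 010 → 0  (bit 2 = 0)
position 3: 001 → 0  (bit 1 = 0)
position 2: 000 → 0  (bit 0 = 0)
bits b7..b0 = 01001000 = 72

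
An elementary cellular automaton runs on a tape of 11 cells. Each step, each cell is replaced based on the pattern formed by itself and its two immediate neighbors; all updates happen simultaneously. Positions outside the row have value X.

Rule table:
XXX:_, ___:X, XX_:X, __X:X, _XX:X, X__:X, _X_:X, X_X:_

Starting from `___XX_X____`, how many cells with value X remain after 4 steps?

2

step 1: XXXXX_XXXXX
step 2: ____X_X____
step 3: XXXXX_XXXXX  (repeats step 1; period 2)
step 4: ____X_X____
count of X: 2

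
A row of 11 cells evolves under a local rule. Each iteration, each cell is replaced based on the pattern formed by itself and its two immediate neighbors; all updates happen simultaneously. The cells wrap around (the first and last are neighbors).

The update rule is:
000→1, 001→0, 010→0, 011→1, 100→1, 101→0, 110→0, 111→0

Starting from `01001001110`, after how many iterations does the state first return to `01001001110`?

33

00100101001
10010000100
01001110010
00101001001
10000100100
01110010010
01001001001
00100100100
10010010011
01001001010
00100100001
10010011100
01001010010
00100001001
10011100100
01010010010
00001001001
11100100100
10010010010
01001001000
00100100111
10010010100
01001000010
00100111001
10010100100
01000010010
00111001001
10100100100
00010010010
11001001001
00100100101
10010010000
01001001110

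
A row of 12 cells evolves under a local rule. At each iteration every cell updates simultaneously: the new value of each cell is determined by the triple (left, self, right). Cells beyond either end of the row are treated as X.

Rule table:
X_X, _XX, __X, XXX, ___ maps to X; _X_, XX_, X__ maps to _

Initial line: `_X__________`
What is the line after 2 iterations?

__XXXXXXXXXX

X__XXXXXXXXX
__XXXXXXXXXX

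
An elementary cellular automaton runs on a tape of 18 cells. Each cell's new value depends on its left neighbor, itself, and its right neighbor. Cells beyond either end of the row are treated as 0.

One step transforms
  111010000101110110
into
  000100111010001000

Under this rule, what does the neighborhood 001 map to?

At position 8 the neighborhood is 001; the next row has 1 there.

1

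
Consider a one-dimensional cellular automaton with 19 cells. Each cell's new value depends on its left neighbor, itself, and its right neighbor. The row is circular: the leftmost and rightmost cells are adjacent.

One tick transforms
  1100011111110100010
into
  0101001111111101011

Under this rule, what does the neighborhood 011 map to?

0

At position 0 the neighborhood is 011; the next row has 0 there.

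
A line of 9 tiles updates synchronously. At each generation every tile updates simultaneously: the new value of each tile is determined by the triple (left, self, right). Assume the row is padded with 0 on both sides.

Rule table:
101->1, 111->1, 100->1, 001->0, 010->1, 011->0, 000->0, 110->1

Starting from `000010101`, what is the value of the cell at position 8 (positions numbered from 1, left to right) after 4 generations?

generation 1: 000011111
generation 2: 000001111
generation 3: 000000111
generation 4: 000000011
position 8 holds 1

1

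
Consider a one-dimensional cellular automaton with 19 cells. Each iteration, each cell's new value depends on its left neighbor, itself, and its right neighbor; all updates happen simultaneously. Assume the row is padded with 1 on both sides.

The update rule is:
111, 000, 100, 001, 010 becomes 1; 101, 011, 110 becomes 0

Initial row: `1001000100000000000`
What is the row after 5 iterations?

0111011111111111111

iteration 1: 0111111111111111111
iteration 2: 0011111111111111111
iteration 3: 1101111111111111111
iteration 4: 1000111111111111111
iteration 5: 0111011111111111111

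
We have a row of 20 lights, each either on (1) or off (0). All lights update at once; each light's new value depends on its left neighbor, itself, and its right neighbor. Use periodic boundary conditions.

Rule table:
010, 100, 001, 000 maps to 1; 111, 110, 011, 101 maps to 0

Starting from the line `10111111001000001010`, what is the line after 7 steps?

10000000111111111010
11111111000000000010
00000000111111111110
11111111000000000001
00000000111111111110  (repeats step 3; period 2)
step 7: 00000000111111111110

00000000111111111110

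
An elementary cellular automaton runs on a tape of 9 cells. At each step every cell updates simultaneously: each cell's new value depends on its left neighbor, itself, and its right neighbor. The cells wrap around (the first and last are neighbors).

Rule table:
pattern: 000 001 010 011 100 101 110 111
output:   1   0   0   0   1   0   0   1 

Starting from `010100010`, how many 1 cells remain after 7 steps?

2

000011001
111000100
010110010
000001001
111100100
011010010
000001001
count of 1: 2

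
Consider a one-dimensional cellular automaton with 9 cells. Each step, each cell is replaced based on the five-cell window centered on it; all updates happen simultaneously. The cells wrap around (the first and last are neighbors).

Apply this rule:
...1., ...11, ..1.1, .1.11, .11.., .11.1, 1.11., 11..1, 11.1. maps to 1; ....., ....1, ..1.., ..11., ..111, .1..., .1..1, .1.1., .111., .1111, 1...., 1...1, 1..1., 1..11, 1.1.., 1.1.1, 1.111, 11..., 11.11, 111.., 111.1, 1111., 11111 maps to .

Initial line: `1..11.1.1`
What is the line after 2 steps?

..1..1...

step 1: 11..11.11
step 2: ..1..1...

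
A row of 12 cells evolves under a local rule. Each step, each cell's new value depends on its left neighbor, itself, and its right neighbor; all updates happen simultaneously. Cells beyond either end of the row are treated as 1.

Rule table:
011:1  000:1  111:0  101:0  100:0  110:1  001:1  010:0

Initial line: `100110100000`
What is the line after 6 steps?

100010010101

101110001111
101010111000
100000101011
101111000010
101001011100
100010010101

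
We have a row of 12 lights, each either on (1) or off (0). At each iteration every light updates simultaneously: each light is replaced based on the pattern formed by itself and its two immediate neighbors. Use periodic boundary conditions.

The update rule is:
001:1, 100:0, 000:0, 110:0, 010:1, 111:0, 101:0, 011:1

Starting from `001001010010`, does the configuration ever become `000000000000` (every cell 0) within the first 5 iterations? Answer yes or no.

011011010110
110010010100
100110110101
001100100101
011001101101
iteration 5 is 011001101101, still not uniform 0

no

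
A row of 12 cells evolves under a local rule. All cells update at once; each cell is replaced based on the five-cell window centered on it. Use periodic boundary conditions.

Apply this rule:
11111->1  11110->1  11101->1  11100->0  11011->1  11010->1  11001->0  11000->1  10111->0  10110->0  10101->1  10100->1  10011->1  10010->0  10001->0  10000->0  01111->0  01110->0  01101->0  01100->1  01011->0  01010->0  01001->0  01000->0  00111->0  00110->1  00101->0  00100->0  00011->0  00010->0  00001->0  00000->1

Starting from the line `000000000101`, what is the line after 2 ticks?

001111100001
010011010000

010011010000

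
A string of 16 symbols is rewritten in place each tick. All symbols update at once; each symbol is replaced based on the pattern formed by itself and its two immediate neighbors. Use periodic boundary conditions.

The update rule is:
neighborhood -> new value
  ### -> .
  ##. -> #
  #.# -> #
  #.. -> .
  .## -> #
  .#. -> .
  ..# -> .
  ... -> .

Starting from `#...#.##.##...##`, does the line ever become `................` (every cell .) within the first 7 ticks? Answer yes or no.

yes

#....######...#.
.....#....#....#
................
all cells are . at tick 3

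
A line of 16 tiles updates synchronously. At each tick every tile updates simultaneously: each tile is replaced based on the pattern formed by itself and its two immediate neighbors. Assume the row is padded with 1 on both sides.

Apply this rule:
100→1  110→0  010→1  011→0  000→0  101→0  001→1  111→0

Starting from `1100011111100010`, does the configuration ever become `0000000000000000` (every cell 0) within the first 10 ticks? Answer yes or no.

tick 1: 0010100000010110
tick 2: 1110110000110000
tick 3: 0000001001001001
tick 4: 1000011111111110
tick 5: 0100100000000000
tick 6: 0111110000000001
tick 7: 0000001000000010
tick 8: 1000011100000110
tick 9: 0100100010001000
tick 10: 0111110111011101
tick 10 is 0111110111011101, still not uniform 0

no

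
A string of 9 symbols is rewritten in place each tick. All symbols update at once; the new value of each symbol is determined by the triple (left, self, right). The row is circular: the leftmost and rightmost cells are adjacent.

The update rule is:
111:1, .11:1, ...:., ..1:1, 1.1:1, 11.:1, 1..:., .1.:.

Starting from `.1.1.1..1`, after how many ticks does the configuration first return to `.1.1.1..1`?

9

1.1.1..1.
.1.1..1.1
1.1..1.1.
.1..1.1.1
1..1.1.1.
..1.1.1.1
.1.1.1.1.
1.1.1.1..
.1.1.1..1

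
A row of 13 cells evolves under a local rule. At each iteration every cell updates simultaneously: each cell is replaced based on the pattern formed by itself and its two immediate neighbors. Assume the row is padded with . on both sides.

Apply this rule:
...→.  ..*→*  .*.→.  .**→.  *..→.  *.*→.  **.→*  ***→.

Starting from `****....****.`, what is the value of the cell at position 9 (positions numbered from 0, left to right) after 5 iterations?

...*...*...*.
..*...*...*..
.*...*...*...
*...*...*....
...*...*.....
position 9 holds .

.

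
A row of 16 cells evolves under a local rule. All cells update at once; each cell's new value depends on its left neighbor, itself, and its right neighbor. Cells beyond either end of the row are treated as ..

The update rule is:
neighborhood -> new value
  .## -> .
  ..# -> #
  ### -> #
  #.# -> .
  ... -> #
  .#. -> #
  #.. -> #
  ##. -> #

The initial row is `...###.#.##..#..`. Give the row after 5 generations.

###.####..##..##

###.##.#..######
.##..#.###.#####
#.####..##..####
#..#####.###.###
###.####..##..##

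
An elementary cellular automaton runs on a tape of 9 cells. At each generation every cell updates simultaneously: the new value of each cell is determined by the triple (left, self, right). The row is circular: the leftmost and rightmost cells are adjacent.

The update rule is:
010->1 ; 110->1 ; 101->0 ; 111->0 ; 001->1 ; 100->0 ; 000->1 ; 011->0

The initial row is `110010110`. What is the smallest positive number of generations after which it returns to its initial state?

010110010
110010110

2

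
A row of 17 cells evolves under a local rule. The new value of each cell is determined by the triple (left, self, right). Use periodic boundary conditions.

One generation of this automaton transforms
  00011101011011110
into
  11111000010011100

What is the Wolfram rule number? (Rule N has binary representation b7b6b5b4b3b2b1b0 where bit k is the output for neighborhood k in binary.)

position 4: 111 → 1  (bit 7 = 1)
position 5: 110 → 0  (bit 6 = 0)
position 6: 101 → 0  (bit 5 = 0)
position 16: 100 → 0  (bit 4 = 0)
position 3: 011 → 1  (bit 3 = 1)
position 7: 010 → 0  (bit 2 = 0)
position 2: 001 → 1  (bit 1 = 1)
position 0: 000 → 1  (bit 0 = 1)
bits b7..b0 = 10001011 = 139

139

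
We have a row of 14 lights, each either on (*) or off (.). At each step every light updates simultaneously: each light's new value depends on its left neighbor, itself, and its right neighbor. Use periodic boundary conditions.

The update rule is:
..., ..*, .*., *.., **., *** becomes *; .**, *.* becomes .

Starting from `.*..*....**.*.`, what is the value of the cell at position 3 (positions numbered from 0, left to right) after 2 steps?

*

*********.*.**
*********.*..*
position 3 holds *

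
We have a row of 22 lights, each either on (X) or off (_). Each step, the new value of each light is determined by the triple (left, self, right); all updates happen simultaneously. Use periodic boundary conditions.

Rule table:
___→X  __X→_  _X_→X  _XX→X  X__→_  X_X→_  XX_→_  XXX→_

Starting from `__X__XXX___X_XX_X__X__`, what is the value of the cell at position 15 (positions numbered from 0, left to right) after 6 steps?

X_X__X___X_X_X__X__X_X
__X__X_X_X_X_X__X__X_X
__X__X_X_X_X_X__X__X_X  (fixed point — unchanged through step 6)
position 15 holds _

_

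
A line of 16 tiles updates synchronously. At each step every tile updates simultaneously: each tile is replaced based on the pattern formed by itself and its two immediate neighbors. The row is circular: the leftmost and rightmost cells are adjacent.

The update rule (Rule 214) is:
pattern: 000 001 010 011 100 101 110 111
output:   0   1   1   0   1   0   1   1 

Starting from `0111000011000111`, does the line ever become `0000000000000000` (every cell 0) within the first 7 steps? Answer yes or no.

0011100101101011
1101111100101001
1100111111101110
0111011111100110
1011001111111011
1001110111111001
1110110011111110
step 7 is 1110110011111110, still not uniform 0

no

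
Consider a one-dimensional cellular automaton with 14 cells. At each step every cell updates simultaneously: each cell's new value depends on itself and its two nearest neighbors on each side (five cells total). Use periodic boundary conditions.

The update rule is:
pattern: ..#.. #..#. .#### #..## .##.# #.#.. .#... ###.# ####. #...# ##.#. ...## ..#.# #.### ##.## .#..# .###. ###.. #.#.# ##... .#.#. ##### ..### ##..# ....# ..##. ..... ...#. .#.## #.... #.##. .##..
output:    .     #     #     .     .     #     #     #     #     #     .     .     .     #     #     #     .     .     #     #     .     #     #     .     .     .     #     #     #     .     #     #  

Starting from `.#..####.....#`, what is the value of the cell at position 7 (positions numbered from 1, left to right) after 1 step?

.##.###.#.#.#.
position 7 holds #

#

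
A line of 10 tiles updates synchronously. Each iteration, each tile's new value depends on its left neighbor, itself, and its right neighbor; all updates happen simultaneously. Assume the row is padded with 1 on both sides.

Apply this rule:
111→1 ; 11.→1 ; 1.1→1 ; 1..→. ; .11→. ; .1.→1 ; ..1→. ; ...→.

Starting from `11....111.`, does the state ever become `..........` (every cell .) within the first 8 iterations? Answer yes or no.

no

11.....111
11......11
11.......1
11........
11........  (fixed point — unchanged through iteration 8)
iteration 8 is 11........, still not uniform .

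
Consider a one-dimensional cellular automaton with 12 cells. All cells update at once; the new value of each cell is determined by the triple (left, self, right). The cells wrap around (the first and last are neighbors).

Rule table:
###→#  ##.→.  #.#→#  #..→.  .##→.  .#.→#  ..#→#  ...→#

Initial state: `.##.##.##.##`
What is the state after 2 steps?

#.##.##.##.#

step 1: #..#..#..#..
step 2: #.##.##.##.#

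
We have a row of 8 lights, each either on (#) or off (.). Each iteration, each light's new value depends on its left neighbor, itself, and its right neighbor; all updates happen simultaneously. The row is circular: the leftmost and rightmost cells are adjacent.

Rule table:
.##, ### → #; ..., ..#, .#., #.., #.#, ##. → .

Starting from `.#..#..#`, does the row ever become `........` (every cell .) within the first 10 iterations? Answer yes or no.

yes

........
all cells are . at iteration 1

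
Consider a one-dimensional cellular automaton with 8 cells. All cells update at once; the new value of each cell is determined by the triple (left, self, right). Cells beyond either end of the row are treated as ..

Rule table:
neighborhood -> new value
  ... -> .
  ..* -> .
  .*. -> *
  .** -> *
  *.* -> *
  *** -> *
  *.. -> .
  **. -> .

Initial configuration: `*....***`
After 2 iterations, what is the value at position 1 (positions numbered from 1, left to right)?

iteration 1: *....**.
iteration 2: *....*..
position 1 holds *

*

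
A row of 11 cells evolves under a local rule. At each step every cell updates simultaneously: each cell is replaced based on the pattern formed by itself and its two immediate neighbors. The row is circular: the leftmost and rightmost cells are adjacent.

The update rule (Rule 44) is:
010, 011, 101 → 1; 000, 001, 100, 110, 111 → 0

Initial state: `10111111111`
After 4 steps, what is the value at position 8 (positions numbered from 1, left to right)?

step 1: 01100000000
step 2: 01000000000
step 3: 01000000000  (fixed point — unchanged through step 4)
position 8 holds 0

0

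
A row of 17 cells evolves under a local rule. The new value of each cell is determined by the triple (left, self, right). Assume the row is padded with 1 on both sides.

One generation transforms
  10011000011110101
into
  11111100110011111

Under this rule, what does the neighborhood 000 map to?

0

At position 6 the neighborhood is 000; the next row has 0 there.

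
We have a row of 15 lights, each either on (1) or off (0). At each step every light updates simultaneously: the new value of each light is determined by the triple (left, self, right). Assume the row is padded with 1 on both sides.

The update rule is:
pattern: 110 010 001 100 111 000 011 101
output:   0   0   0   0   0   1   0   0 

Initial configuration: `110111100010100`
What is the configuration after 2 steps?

step 1: 000000001000000
step 2: 011111100011110

011111100011110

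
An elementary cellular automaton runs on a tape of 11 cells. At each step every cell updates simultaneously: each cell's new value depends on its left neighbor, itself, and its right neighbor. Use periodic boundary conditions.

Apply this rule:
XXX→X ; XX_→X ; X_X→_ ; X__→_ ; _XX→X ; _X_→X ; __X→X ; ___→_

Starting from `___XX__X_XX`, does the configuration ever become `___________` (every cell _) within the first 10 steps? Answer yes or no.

no

__XXX_XX_XX
_XXXX_XX_XX
_XXXX_XX_XX  (fixed point — unchanged through step 10)
step 10 is _XXXX_XX_XX, still not uniform _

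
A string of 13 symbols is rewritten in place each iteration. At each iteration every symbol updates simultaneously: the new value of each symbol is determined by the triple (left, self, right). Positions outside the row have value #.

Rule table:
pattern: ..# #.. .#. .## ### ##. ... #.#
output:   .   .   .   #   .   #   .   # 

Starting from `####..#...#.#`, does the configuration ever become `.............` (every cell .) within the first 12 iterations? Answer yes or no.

...#.......##
...........#.
............#
............#  (fixed point — unchanged through iteration 12)
iteration 12 is ............#, still not uniform .

no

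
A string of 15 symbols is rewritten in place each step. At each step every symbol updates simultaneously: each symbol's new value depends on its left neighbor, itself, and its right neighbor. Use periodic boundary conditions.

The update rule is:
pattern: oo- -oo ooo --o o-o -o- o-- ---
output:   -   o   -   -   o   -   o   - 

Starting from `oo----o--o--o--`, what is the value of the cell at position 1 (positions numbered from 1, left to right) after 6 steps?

o-o----o--o--o-
-o-o----o--o--o
o-o-o----o--o--
-o-o-o----o--o-
--o-o-o----o--o
o--o-o-o----o--
position 1 holds o

o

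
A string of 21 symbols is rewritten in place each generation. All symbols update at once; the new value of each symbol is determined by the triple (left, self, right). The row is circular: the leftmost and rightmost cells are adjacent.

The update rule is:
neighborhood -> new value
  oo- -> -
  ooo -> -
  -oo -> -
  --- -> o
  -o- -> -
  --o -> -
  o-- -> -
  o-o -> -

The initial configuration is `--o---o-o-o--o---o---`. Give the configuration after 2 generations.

o---o----------o---oo
--o---oooooooo---o---

--o---oooooooo---o---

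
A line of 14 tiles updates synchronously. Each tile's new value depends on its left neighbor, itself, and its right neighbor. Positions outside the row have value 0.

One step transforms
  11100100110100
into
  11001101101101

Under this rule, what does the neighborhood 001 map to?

1

At position 4 the neighborhood is 001; the next row has 1 there.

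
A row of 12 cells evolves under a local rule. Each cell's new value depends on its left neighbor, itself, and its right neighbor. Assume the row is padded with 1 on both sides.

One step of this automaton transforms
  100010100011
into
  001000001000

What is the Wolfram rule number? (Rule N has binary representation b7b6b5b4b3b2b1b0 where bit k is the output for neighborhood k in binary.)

position 11: 111 → 0  (bit 7 = 0)
position 0: 110 → 0  (bit 6 = 0)
position 5: 101 → 0  (bit 5 = 0)
position 1: 100 → 0  (bit 4 = 0)
position 10: 011 → 0  (bit 3 = 0)
position 4: 010 → 0  (bit 2 = 0)
position 3: 001 → 0  (bit 1 = 0)
position 2: 000 → 1  (bit 0 = 1)
bits b7..b0 = 00000001 = 1

1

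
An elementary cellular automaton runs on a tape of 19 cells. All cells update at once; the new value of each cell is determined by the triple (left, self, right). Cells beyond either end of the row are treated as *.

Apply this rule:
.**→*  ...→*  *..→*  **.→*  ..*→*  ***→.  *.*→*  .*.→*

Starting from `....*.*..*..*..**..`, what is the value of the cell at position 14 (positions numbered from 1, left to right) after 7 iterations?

*******************
...................
*******************  (repeats iteration 1; period 2)
iteration 7: *******************
position 14 holds *

*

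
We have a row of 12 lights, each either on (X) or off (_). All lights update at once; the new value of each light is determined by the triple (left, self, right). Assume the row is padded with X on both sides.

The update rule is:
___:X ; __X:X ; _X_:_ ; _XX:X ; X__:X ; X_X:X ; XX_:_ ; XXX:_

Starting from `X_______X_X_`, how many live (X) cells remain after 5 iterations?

8

iteration 1: _XXXXXXX_X_X
iteration 2: XX______X_XX
iteration 3: __XXXXXX_XX_
iteration 4: XXX_____XX_X
iteration 5: ___XXXXXX_XX
count of X: 8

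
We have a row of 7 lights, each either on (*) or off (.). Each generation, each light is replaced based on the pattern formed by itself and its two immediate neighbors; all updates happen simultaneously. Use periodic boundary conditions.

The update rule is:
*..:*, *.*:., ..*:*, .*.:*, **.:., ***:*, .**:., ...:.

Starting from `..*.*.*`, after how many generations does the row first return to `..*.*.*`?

7

generation 1: ***.*.*
generation 2: **..*..
generation 3: ..*****
generation 4: **.***.
generation 5: ....*..
generation 6: ...***.
generation 7: ..*.*.*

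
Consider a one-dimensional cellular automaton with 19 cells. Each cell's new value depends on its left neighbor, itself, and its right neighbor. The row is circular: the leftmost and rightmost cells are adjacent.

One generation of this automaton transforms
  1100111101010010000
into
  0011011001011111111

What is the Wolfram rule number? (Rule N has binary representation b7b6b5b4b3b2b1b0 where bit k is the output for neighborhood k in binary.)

151

position 5: 111 → 1  (bit 7 = 1)
position 1: 110 → 0  (bit 6 = 0)
position 8: 101 → 0  (bit 5 = 0)
position 2: 100 → 1  (bit 4 = 1)
position 0: 011 → 0  (bit 3 = 0)
position 9: 010 → 1  (bit 2 = 1)
position 3: 001 → 1  (bit 1 = 1)
position 16: 000 → 1  (bit 0 = 1)
bits b7..b0 = 10010111 = 151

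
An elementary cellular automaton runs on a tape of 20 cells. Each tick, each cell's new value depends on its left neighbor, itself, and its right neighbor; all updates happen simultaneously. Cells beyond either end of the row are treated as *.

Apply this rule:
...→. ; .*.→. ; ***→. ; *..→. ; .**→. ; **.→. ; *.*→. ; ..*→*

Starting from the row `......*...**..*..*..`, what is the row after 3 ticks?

tick 1: .....*...*...*..*..*
tick 2: ....*...*...*..*..*.
tick 3: ...*...*...*..*..*..

...*...*...*..*..*..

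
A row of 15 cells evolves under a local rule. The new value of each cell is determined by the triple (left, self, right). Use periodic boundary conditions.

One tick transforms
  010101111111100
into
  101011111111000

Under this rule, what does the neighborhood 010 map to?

At position 1 the neighborhood is 010; the next row has 0 there.

0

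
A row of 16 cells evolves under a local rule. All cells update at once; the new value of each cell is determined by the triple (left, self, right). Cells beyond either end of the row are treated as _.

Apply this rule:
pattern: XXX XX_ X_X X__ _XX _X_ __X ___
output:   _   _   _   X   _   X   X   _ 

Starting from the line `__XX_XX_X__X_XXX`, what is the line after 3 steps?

___X__XXX__XXX__

step 1: _X______XXXX____
step 2: XXX____X____X___
step 3: ___X__XXX__XXX__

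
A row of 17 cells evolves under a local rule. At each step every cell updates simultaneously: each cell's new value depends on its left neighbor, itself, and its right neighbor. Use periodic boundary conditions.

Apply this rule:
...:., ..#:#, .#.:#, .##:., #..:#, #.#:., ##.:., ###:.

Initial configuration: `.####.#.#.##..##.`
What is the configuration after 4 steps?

....##....#...##.

#.....#.#...##..#
.#...##.##.#..##.
###.#......###..#
....##....#...##.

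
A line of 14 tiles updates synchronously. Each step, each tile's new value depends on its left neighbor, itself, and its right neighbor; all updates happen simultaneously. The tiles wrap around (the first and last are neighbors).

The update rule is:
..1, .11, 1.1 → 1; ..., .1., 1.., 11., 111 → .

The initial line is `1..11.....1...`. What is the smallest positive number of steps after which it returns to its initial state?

14

step 1: ..11.....1...1
step 2: .11.....1...1.
step 3: 11.....1...1..
step 4: 1.....1...1..1
step 5: .....1...1..11
step 6: ....1...1..11.
step 7: ...1...1..11..
step 8: ..1...1..11...
step 9: .1...1..11....
step 10: 1...1..11.....
step 11: ...1..11.....1
step 12: ..1..11.....1.
step 13: .1..11.....1..
step 14: 1..11.....1...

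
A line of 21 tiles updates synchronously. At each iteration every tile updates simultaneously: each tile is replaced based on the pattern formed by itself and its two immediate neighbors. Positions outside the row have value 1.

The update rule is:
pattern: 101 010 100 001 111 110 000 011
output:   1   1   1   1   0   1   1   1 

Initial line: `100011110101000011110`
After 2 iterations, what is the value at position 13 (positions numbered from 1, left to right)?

0

111110011111111110011
000011110000000011110
position 13 holds 0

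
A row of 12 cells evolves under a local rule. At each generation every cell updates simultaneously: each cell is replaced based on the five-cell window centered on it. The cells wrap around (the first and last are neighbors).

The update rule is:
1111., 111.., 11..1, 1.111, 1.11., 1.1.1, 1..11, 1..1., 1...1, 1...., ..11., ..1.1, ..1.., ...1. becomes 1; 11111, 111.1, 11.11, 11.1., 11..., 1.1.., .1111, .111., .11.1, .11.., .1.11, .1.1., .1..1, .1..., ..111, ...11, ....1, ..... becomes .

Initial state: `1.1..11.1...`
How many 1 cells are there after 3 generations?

6

1...11....11
1.1.1..1....
1.1...11.1.1
count of 1: 6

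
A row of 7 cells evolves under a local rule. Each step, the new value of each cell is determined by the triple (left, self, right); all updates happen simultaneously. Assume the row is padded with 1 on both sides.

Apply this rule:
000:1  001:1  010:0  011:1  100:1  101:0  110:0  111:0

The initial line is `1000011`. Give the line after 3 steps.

0011111

0111110
0100000
0011111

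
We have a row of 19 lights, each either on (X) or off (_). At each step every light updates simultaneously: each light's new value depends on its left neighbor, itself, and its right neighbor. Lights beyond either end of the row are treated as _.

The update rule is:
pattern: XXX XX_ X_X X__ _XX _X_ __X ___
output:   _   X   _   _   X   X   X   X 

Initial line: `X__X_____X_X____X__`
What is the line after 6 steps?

X_XX_XXXXX_X_XXXX_X
X_XX_X___X_X_X__X_X
X_XX_X_XXX_X_X_XX_X
X_XX_X_X_X_X_X_XX_X
X_XX_X_X_X_X_X_XX_X  (fixed point — unchanged through step 6)

X_XX_X_X_X_X_X_XX_X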